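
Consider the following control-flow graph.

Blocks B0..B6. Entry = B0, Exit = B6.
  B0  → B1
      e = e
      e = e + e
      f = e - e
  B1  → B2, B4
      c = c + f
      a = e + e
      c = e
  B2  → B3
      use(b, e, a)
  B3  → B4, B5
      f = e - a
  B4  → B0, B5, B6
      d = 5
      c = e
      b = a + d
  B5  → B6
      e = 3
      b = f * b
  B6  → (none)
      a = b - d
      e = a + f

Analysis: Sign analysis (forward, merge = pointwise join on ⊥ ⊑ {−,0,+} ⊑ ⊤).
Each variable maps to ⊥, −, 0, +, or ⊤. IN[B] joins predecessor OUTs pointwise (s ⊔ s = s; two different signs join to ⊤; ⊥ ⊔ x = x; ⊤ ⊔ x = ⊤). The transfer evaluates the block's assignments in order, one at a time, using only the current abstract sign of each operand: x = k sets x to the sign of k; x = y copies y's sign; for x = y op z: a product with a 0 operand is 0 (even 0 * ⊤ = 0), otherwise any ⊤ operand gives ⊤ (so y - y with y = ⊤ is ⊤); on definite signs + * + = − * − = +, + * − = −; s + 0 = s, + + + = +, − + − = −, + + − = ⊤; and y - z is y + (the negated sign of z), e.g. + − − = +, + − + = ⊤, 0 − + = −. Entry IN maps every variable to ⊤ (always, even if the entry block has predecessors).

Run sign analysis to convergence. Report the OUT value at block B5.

Answer: {a: ⊤, b: ⊤, c: ⊤, d: ⊤, e: +, f: ⊤}

Derivation:
Per-block solution:
  B0:   IN=(all ⊤)   OUT=(all ⊤)
  B1:   IN=(all ⊤)   OUT=(all ⊤)
  B2:   IN=(all ⊤)   OUT=(all ⊤)
  B3:   IN=(all ⊤)   OUT=(all ⊤)
  B4:   IN=(all ⊤)   OUT={d:+; rest ⊤}
  B5:   IN=(all ⊤)   OUT={e:+; rest ⊤}
  B6:   IN=(all ⊤)   OUT=(all ⊤)

Merge at B5: IN[B5] = OUT[B3] ⊔ OUT[B4] = {a: ⊤, b: ⊤, c: ⊤, d: ⊤, e: ⊤, f: ⊤}
Applying B5's transfer function to that IN value gives OUT[B5] (row B5 above).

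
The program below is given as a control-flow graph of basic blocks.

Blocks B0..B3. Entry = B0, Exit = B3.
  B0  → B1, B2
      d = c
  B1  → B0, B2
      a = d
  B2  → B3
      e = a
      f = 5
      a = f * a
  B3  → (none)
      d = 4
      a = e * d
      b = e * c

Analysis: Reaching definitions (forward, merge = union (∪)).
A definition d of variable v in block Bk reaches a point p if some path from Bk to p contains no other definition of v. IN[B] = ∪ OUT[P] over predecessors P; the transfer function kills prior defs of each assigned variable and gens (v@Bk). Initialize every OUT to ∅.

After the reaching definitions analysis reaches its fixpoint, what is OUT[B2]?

Converged values:
  B0:  IN={a@B1, d@B0}  OUT={a@B1, d@B0}
  B1:  IN={a@B1, d@B0}  OUT={a@B1, d@B0}
  B2:  IN={a@B1, d@B0}  OUT={a@B2, d@B0, e@B2, f@B2}
  B3:  IN={a@B2, d@B0, e@B2, f@B2}  OUT={a@B3, b@B3, d@B3, e@B2, f@B2}

Merge at B2: IN[B2] = OUT[B0] ⊔ OUT[B1] = {a@B1, d@B0}
Applying B2's transfer function to that IN value gives OUT[B2] (row B2 above).

Answer: {a@B2, d@B0, e@B2, f@B2}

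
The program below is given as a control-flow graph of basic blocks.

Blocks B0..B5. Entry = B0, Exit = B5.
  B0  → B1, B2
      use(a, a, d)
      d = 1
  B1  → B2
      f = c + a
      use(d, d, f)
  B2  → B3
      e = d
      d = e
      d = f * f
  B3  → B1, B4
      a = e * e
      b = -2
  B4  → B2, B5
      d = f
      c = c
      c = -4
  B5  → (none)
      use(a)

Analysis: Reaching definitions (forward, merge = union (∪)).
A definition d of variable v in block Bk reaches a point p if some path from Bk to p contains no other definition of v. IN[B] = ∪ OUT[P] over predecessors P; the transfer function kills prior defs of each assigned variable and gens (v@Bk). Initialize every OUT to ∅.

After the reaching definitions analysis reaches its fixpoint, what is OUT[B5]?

Converged values:
  B0:  IN={}  OUT={d@B0}
  B1:  IN={a@B3, b@B3, c@B4, d@B0, d@B2, e@B2, f@B1}  OUT={a@B3, b@B3, c@B4, d@B0, d@B2, e@B2, f@B1}
  B2:  IN={a@B3, b@B3, c@B4, d@B0, d@B2, d@B4, e@B2, f@B1}  OUT={a@B3, b@B3, c@B4, d@B2, e@B2, f@B1}
  B3:  IN={a@B3, b@B3, c@B4, d@B2, e@B2, f@B1}  OUT={a@B3, b@B3, c@B4, d@B2, e@B2, f@B1}
  B4:  IN={a@B3, b@B3, c@B4, d@B2, e@B2, f@B1}  OUT={a@B3, b@B3, c@B4, d@B4, e@B2, f@B1}
  B5:  IN={a@B3, b@B3, c@B4, d@B4, e@B2, f@B1}  OUT={a@B3, b@B3, c@B4, d@B4, e@B2, f@B1}

Merge at B5: IN[B5] = OUT[B4] = {a@B3, b@B3, c@B4, d@B4, e@B2, f@B1}
Applying B5's transfer function to that IN value gives OUT[B5] (row B5 above).

Answer: {a@B3, b@B3, c@B4, d@B4, e@B2, f@B1}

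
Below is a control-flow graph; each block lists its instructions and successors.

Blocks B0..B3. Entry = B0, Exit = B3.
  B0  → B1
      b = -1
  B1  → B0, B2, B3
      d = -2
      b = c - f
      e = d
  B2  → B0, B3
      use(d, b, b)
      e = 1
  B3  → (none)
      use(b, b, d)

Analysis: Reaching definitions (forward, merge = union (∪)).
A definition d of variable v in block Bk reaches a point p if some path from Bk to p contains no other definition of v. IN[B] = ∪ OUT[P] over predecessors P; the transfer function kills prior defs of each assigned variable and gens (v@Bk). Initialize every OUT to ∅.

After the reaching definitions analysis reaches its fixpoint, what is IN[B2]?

Converged values:
  B0: | IN={b@B1, d@B1, e@B1, e@B2} | OUT={b@B0, d@B1, e@B1, e@B2}
  B1: | IN={b@B0, d@B1, e@B1, e@B2} | OUT={b@B1, d@B1, e@B1}
  B2: | IN={b@B1, d@B1, e@B1} | OUT={b@B1, d@B1, e@B2}
  B3: | IN={b@B1, d@B1, e@B1, e@B2} | OUT={b@B1, d@B1, e@B1, e@B2}

Merge at B2: IN[B2] = OUT[B1] = {b@B1, d@B1, e@B1}

Answer: {b@B1, d@B1, e@B1}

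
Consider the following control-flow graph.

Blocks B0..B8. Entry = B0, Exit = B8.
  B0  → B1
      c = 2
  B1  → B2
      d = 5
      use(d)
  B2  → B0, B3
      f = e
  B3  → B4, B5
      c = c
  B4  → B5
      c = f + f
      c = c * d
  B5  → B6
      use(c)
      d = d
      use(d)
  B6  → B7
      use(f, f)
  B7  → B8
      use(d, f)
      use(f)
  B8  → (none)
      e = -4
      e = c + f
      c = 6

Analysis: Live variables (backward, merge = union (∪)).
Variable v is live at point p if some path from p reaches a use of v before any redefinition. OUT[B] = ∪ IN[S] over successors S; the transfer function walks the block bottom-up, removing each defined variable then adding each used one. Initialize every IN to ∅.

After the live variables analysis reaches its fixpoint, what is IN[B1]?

Answer: {c, e}

Trace:
Fixpoint table:
  B0:  IN={e}  OUT={c, e}
  B1:  IN={c, e}  OUT={c, d, e}
  B2:  IN={c, d, e}  OUT={c, d, e, f}
  B3:  IN={c, d, f}  OUT={c, d, f}
  B4:  IN={d, f}  OUT={c, d, f}
  B5:  IN={c, d, f}  OUT={c, d, f}
  B6:  IN={c, d, f}  OUT={c, d, f}
  B7:  IN={c, d, f}  OUT={c, f}
  B8:  IN={c, f}  OUT={}

Merge at B1: OUT[B1] = IN[B2] = {c, d, e}
Applying B1's transfer function to that OUT value gives IN[B1] (row B1 above).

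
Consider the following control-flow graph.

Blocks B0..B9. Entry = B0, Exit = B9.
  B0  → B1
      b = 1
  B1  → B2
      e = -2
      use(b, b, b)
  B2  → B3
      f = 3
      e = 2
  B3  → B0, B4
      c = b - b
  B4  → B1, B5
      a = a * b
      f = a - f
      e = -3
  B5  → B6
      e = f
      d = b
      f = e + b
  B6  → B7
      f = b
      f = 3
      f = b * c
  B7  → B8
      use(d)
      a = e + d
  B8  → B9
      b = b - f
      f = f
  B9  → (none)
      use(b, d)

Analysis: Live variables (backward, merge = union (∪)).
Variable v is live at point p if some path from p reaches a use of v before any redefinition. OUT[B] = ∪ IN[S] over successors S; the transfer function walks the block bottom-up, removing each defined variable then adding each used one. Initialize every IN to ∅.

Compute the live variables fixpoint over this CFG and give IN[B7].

Fixpoint table:
  B0:  IN={a}  OUT={a, b}
  B1:  IN={a, b}  OUT={a, b}
  B2:  IN={a, b}  OUT={a, b, f}
  B3:  IN={a, b, f}  OUT={a, b, c, f}
  B4:  IN={a, b, c, f}  OUT={a, b, c, f}
  B5:  IN={b, c, f}  OUT={b, c, d, e}
  B6:  IN={b, c, d, e}  OUT={b, d, e, f}
  B7:  IN={b, d, e, f}  OUT={b, d, f}
  B8:  IN={b, d, f}  OUT={b, d}
  B9:  IN={b, d}  OUT={}

Merge at B7: OUT[B7] = IN[B8] = {b, d, f}
Applying B7's transfer function to that OUT value gives IN[B7] (row B7 above).

Answer: {b, d, e, f}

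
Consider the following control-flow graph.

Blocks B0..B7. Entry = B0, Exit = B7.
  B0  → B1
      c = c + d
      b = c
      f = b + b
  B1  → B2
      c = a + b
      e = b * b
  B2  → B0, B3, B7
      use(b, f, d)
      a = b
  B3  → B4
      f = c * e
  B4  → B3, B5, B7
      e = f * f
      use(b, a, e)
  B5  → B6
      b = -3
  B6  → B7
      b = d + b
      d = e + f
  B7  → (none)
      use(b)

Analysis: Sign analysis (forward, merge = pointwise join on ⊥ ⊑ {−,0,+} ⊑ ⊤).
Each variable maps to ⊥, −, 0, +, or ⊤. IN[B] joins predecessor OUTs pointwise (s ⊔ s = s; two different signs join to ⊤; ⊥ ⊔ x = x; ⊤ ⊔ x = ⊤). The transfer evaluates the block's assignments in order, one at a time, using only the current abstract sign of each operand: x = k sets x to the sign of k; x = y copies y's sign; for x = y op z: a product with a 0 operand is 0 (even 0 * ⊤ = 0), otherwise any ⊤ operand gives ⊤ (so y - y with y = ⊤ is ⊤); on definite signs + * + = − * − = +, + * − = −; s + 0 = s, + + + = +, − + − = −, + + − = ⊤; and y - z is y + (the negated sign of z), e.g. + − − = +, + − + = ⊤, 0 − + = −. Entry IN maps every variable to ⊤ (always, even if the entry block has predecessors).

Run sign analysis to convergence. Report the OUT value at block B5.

Per-block solution:
  B0:  IN=(all ⊤)  OUT=(all ⊤)
  B1:  IN=(all ⊤)  OUT=(all ⊤)
  B2:  IN=(all ⊤)  OUT=(all ⊤)
  B3:  IN=(all ⊤)  OUT=(all ⊤)
  B4:  IN=(all ⊤)  OUT=(all ⊤)
  B5:  IN=(all ⊤)  OUT={b:-; rest ⊤}
  B6:  IN={b:-; rest ⊤}  OUT=(all ⊤)
  B7:  IN=(all ⊤)  OUT=(all ⊤)

Merge at B5: IN[B5] = OUT[B4] = {a: ⊤, b: ⊤, c: ⊤, d: ⊤, e: ⊤, f: ⊤}
Applying B5's transfer function to that IN value gives OUT[B5] (row B5 above).

Answer: {a: ⊤, b: -, c: ⊤, d: ⊤, e: ⊤, f: ⊤}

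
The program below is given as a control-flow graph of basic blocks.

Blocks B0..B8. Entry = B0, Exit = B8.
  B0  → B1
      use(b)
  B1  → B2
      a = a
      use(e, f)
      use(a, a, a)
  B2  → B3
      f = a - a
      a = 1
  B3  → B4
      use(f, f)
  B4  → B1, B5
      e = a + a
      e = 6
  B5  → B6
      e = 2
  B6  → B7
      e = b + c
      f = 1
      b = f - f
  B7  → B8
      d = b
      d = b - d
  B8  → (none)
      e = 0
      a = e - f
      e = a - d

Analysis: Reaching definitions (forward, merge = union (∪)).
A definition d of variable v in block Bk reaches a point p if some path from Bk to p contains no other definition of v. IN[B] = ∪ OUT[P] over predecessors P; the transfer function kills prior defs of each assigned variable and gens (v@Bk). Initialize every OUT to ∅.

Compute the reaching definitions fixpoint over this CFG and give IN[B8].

Answer: {a@B2, b@B6, d@B7, e@B6, f@B6}

Trace:
Fixpoint table:
  B0:  IN={}  OUT={}
  B1:  IN={a@B2, e@B4, f@B2}  OUT={a@B1, e@B4, f@B2}
  B2:  IN={a@B1, e@B4, f@B2}  OUT={a@B2, e@B4, f@B2}
  B3:  IN={a@B2, e@B4, f@B2}  OUT={a@B2, e@B4, f@B2}
  B4:  IN={a@B2, e@B4, f@B2}  OUT={a@B2, e@B4, f@B2}
  B5:  IN={a@B2, e@B4, f@B2}  OUT={a@B2, e@B5, f@B2}
  B6:  IN={a@B2, e@B5, f@B2}  OUT={a@B2, b@B6, e@B6, f@B6}
  B7:  IN={a@B2, b@B6, e@B6, f@B6}  OUT={a@B2, b@B6, d@B7, e@B6, f@B6}
  B8:  IN={a@B2, b@B6, d@B7, e@B6, f@B6}  OUT={a@B8, b@B6, d@B7, e@B8, f@B6}

Merge at B8: IN[B8] = OUT[B7] = {a@B2, b@B6, d@B7, e@B6, f@B6}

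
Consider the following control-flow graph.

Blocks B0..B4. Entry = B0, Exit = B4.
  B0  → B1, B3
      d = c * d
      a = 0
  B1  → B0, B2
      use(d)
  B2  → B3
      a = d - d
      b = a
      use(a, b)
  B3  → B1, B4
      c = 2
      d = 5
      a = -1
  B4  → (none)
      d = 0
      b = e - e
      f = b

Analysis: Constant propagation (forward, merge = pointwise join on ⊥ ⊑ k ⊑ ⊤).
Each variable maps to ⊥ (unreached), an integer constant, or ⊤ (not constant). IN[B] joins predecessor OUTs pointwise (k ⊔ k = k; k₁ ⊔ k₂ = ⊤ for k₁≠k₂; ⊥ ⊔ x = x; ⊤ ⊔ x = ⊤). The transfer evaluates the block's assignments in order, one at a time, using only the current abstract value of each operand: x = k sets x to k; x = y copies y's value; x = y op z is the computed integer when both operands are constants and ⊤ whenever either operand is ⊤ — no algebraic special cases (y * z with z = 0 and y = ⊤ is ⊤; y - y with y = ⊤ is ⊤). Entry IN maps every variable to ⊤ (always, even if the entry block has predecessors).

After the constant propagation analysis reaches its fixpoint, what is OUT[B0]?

Answer: {a: 0, b: ⊤, c: ⊤, d: ⊤, e: ⊤, f: ⊤}

Derivation:
Fixpoint table:
  B0:   IN=(all ⊤)   OUT={a:0; rest ⊤}
  B1:   IN=(all ⊤)   OUT=(all ⊤)
  B2:   IN=(all ⊤)   OUT=(all ⊤)
  B3:   IN=(all ⊤)   OUT={a:-1, c:2, d:5; rest ⊤}
  B4:   IN={a:-1, c:2, d:5; rest ⊤}   OUT={a:-1, c:2, d:0; rest ⊤}

Merge at B0 (entry node, so the boundary value (all ⊤) is joined with the incoming edge(s)): IN[B0] = (all ⊤) ⊔ OUT[B1] = {a: ⊤, b: ⊤, c: ⊤, d: ⊤, e: ⊤, f: ⊤}
Applying B0's transfer function to that IN value gives OUT[B0] (row B0 above).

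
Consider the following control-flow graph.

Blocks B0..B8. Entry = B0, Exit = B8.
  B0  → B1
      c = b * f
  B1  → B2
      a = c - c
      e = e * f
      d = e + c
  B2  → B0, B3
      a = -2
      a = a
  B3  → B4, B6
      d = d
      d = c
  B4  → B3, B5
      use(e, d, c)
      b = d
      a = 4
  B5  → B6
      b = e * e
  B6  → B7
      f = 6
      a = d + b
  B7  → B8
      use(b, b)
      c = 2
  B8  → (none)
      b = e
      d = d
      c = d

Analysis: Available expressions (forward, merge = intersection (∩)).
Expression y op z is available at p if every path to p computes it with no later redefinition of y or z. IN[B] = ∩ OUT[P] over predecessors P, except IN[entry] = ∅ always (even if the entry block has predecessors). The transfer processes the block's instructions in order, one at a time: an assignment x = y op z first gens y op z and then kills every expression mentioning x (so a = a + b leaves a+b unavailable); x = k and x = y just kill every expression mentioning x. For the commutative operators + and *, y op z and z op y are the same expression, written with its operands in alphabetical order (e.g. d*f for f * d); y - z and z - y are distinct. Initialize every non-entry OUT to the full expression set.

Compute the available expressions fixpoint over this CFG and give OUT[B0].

Answer: {b*f}

Trace:
Converged values:
  B0: | IN={} | OUT={b*f}
  B1: | IN={b*f} | OUT={b*f, c+e, c-c}
  B2: | IN={b*f, c+e, c-c} | OUT={b*f, c+e, c-c}
  B3: | IN={c+e, c-c} | OUT={c+e, c-c}
  B4: | IN={c+e, c-c} | OUT={c+e, c-c}
  B5: | IN={c+e, c-c} | OUT={c+e, c-c, e*e}
  B6: | IN={c+e, c-c} | OUT={b+d, c+e, c-c}
  B7: | IN={b+d, c+e, c-c} | OUT={b+d}
  B8: | IN={b+d} | OUT={}

Merge at B0 (entry node, so the boundary value {} is joined with the incoming edge(s)): IN[B0] = {} ∩ OUT[B2] = {}
Applying B0's transfer function to that IN value gives OUT[B0] (row B0 above).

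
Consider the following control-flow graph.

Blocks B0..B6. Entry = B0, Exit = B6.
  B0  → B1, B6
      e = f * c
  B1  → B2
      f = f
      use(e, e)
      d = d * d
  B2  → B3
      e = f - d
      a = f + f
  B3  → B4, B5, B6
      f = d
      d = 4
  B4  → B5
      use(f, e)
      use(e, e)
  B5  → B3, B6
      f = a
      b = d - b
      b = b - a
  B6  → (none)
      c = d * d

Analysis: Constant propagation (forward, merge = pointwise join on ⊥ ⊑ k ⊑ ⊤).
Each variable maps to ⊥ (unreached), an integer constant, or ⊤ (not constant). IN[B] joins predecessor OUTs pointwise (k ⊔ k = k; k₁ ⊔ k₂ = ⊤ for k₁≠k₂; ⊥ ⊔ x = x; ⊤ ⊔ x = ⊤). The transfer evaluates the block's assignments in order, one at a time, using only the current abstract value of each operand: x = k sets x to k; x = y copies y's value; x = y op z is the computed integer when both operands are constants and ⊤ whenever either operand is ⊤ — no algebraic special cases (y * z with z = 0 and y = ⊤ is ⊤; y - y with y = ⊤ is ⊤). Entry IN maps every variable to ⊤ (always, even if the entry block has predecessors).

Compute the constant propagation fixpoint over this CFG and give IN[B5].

Answer: {a: ⊤, b: ⊤, c: ⊤, d: 4, e: ⊤, f: ⊤}

Working:
Fixpoint table:
  B0:   IN=(all ⊤)   OUT=(all ⊤)
  B1:   IN=(all ⊤)   OUT=(all ⊤)
  B2:   IN=(all ⊤)   OUT=(all ⊤)
  B3:   IN=(all ⊤)   OUT={d:4; rest ⊤}
  B4:   IN={d:4; rest ⊤}   OUT={d:4; rest ⊤}
  B5:   IN={d:4; rest ⊤}   OUT={d:4; rest ⊤}
  B6:   IN=(all ⊤)   OUT=(all ⊤)

Merge at B5: IN[B5] = OUT[B3] ⊔ OUT[B4] = {a: ⊤, b: ⊤, c: ⊤, d: 4, e: ⊤, f: ⊤}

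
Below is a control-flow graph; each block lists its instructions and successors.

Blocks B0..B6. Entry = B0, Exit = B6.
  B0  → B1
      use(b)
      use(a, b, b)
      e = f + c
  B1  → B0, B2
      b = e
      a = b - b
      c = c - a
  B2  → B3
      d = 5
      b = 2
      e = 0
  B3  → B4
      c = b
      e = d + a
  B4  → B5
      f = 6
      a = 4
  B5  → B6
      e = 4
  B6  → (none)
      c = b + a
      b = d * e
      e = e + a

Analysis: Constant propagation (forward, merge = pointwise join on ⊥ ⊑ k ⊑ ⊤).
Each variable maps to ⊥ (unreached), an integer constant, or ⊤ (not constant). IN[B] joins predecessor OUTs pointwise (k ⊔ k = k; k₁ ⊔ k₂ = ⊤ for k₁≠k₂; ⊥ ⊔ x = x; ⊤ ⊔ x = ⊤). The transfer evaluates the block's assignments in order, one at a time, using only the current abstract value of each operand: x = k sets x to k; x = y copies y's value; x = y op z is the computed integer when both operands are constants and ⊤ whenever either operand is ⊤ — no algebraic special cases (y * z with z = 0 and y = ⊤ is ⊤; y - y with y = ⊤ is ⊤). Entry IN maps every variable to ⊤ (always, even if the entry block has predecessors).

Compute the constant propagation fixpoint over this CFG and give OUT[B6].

Answer: {a: 4, b: 20, c: 6, d: 5, e: 8, f: 6}

Derivation:
Per-block solution:
  B0:  IN=(all ⊤)  OUT=(all ⊤)
  B1:  IN=(all ⊤)  OUT=(all ⊤)
  B2:  IN=(all ⊤)  OUT={b:2, d:5, e:0; rest ⊤}
  B3:  IN={b:2, d:5, e:0; rest ⊤}  OUT={b:2, c:2, d:5; rest ⊤}
  B4:  IN={b:2, c:2, d:5; rest ⊤}  OUT={a:4, b:2, c:2, d:5, f:6; rest ⊤}
  B5:  IN={a:4, b:2, c:2, d:5, f:6; rest ⊤}  OUT={a:4, b:2, c:2, d:5, e:4, f:6; rest ⊤}
  B6:  IN={a:4, b:2, c:2, d:5, e:4, f:6; rest ⊤}  OUT={a:4, b:20, c:6, d:5, e:8, f:6; rest ⊤}

Merge at B6: IN[B6] = OUT[B5] = {a: 4, b: 2, c: 2, d: 5, e: 4, f: 6}
Applying B6's transfer function to that IN value gives OUT[B6] (row B6 above).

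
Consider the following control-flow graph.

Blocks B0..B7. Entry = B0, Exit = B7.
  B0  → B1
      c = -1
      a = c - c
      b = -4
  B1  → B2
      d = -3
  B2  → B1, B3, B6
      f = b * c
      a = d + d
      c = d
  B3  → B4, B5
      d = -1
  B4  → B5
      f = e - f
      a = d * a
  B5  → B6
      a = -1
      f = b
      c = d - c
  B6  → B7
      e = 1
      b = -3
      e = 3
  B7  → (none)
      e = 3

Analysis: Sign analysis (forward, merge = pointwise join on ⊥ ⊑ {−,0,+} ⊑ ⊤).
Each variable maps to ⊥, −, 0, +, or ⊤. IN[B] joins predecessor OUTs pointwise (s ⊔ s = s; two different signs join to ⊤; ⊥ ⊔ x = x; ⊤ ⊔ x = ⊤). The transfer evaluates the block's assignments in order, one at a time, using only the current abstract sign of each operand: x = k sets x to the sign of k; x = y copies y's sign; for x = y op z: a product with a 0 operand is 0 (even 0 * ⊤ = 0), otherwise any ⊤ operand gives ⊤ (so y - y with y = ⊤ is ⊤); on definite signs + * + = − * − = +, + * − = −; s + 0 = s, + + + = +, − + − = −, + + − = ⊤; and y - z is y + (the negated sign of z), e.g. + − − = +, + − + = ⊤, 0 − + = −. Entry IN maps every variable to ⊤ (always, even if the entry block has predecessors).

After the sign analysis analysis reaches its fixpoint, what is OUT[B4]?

Per-block solution:
  B0: | IN=(all ⊤) | OUT={b:-, c:-; rest ⊤}
  B1: | IN={b:-, c:-; rest ⊤} | OUT={b:-, c:-, d:-; rest ⊤}
  B2: | IN={b:-, c:-, d:-; rest ⊤} | OUT={a:-, b:-, c:-, d:-, f:+; rest ⊤}
  B3: | IN={a:-, b:-, c:-, d:-, f:+; rest ⊤} | OUT={a:-, b:-, c:-, d:-, f:+; rest ⊤}
  B4: | IN={a:-, b:-, c:-, d:-, f:+; rest ⊤} | OUT={a:+, b:-, c:-, d:-; rest ⊤}
  B5: | IN={b:-, c:-, d:-; rest ⊤} | OUT={a:-, b:-, d:-, f:-; rest ⊤}
  B6: | IN={a:-, b:-, d:-; rest ⊤} | OUT={a:-, b:-, d:-, e:+; rest ⊤}
  B7: | IN={a:-, b:-, d:-, e:+; rest ⊤} | OUT={a:-, b:-, d:-, e:+; rest ⊤}

Merge at B4: IN[B4] = OUT[B3] = {a: -, b: -, c: -, d: -, e: ⊤, f: +}
Applying B4's transfer function to that IN value gives OUT[B4] (row B4 above).

Answer: {a: +, b: -, c: -, d: -, e: ⊤, f: ⊤}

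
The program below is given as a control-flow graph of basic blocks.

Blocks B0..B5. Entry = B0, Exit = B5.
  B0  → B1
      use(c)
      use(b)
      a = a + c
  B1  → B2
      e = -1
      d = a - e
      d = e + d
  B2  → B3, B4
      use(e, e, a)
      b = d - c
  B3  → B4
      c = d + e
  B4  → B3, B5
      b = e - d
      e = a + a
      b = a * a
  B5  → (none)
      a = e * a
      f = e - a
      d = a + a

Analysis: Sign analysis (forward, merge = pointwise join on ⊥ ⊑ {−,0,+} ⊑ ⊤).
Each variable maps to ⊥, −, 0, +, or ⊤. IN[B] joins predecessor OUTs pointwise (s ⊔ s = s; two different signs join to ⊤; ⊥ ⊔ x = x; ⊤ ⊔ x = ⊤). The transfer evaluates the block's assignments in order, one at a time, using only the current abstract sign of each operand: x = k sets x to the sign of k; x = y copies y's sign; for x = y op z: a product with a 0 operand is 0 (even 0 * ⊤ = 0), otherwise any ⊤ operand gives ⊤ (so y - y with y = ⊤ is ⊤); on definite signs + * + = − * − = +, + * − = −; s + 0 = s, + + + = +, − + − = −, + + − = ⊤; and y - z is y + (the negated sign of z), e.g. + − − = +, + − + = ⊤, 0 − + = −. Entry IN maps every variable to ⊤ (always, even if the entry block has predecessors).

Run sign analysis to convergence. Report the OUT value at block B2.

Fixpoint table:
  B0:  IN=(all ⊤)  OUT=(all ⊤)
  B1:  IN=(all ⊤)  OUT={e:-; rest ⊤}
  B2:  IN={e:-; rest ⊤}  OUT={e:-; rest ⊤}
  B3:  IN=(all ⊤)  OUT=(all ⊤)
  B4:  IN=(all ⊤)  OUT=(all ⊤)
  B5:  IN=(all ⊤)  OUT=(all ⊤)

Merge at B2: IN[B2] = OUT[B1] = {a: ⊤, b: ⊤, c: ⊤, d: ⊤, e: -, f: ⊤}
Applying B2's transfer function to that IN value gives OUT[B2] (row B2 above).

Answer: {a: ⊤, b: ⊤, c: ⊤, d: ⊤, e: -, f: ⊤}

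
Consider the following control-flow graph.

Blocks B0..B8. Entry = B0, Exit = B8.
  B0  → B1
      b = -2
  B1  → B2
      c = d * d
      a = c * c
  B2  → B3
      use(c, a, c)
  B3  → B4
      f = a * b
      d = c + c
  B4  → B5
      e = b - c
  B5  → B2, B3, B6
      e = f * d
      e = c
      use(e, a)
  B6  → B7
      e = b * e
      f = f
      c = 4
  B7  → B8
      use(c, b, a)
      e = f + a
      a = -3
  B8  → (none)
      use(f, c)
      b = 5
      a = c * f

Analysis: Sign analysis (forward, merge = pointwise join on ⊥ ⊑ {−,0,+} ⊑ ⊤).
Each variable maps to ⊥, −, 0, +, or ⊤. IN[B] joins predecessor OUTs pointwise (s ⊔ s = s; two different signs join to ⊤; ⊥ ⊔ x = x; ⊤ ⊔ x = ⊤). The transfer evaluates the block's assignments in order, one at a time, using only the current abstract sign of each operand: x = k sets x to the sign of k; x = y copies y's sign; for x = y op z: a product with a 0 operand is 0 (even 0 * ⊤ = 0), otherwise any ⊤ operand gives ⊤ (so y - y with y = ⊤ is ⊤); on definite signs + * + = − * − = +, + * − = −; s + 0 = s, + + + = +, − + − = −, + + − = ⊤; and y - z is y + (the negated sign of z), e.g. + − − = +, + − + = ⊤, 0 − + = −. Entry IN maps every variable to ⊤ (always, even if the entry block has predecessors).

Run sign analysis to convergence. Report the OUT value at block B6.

Answer: {a: ⊤, b: -, c: +, d: ⊤, e: ⊤, f: ⊤}

Trace:
Converged values:
  B0: | IN=(all ⊤) | OUT={b:-; rest ⊤}
  B1: | IN={b:-; rest ⊤} | OUT={b:-; rest ⊤}
  B2: | IN={b:-; rest ⊤} | OUT={b:-; rest ⊤}
  B3: | IN={b:-; rest ⊤} | OUT={b:-; rest ⊤}
  B4: | IN={b:-; rest ⊤} | OUT={b:-; rest ⊤}
  B5: | IN={b:-; rest ⊤} | OUT={b:-; rest ⊤}
  B6: | IN={b:-; rest ⊤} | OUT={b:-, c:+; rest ⊤}
  B7: | IN={b:-, c:+; rest ⊤} | OUT={a:-, b:-, c:+; rest ⊤}
  B8: | IN={a:-, b:-, c:+; rest ⊤} | OUT={b:+, c:+; rest ⊤}

Merge at B6: IN[B6] = OUT[B5] = {a: ⊤, b: -, c: ⊤, d: ⊤, e: ⊤, f: ⊤}
Applying B6's transfer function to that IN value gives OUT[B6] (row B6 above).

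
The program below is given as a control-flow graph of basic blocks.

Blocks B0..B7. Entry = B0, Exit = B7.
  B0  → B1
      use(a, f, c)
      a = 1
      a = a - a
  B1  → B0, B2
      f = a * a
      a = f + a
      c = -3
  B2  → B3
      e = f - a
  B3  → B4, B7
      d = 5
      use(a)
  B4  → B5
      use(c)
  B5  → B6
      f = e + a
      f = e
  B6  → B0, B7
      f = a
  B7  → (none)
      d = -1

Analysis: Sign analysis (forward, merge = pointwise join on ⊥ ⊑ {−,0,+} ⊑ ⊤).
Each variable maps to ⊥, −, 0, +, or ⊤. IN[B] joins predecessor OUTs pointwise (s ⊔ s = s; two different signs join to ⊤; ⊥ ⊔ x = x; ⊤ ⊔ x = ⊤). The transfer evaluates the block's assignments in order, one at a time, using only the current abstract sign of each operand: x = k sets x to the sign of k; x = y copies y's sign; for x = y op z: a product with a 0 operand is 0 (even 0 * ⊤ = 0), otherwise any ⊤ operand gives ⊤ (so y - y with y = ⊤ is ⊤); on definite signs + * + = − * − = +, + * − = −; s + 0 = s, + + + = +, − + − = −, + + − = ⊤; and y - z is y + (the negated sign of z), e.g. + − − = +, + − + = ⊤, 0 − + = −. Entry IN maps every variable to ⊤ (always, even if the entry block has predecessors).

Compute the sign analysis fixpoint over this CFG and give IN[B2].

Fixpoint table:
  B0: | IN=(all ⊤) | OUT=(all ⊤)
  B1: | IN=(all ⊤) | OUT={c:-; rest ⊤}
  B2: | IN={c:-; rest ⊤} | OUT={c:-; rest ⊤}
  B3: | IN={c:-; rest ⊤} | OUT={c:-, d:+; rest ⊤}
  B4: | IN={c:-, d:+; rest ⊤} | OUT={c:-, d:+; rest ⊤}
  B5: | IN={c:-, d:+; rest ⊤} | OUT={c:-, d:+; rest ⊤}
  B6: | IN={c:-, d:+; rest ⊤} | OUT={c:-, d:+; rest ⊤}
  B7: | IN={c:-, d:+; rest ⊤} | OUT={c:-, d:-; rest ⊤}

Merge at B2: IN[B2] = OUT[B1] = {a: ⊤, b: ⊤, c: -, d: ⊤, e: ⊤, f: ⊤}

Answer: {a: ⊤, b: ⊤, c: -, d: ⊤, e: ⊤, f: ⊤}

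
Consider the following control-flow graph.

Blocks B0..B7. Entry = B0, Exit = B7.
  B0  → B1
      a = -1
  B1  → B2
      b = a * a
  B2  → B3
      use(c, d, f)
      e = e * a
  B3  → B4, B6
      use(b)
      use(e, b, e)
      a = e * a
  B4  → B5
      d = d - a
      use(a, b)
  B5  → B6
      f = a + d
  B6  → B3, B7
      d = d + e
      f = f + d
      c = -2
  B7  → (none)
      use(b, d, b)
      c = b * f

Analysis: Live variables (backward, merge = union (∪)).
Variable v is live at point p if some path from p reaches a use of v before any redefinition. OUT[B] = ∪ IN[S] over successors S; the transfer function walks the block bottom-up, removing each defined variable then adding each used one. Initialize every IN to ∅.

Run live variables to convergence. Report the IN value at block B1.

Answer: {a, c, d, e, f}

Trace:
Fixpoint table:
  B0:   IN={c, d, e, f}   OUT={a, c, d, e, f}
  B1:   IN={a, c, d, e, f}   OUT={a, b, c, d, e, f}
  B2:   IN={a, b, c, d, e, f}   OUT={a, b, d, e, f}
  B3:   IN={a, b, d, e, f}   OUT={a, b, d, e, f}
  B4:   IN={a, b, d, e}   OUT={a, b, d, e}
  B5:   IN={a, b, d, e}   OUT={a, b, d, e, f}
  B6:   IN={a, b, d, e, f}   OUT={a, b, d, e, f}
  B7:   IN={b, d, f}   OUT={}

Merge at B1: OUT[B1] = IN[B2] = {a, b, c, d, e, f}
Applying B1's transfer function to that OUT value gives IN[B1] (row B1 above).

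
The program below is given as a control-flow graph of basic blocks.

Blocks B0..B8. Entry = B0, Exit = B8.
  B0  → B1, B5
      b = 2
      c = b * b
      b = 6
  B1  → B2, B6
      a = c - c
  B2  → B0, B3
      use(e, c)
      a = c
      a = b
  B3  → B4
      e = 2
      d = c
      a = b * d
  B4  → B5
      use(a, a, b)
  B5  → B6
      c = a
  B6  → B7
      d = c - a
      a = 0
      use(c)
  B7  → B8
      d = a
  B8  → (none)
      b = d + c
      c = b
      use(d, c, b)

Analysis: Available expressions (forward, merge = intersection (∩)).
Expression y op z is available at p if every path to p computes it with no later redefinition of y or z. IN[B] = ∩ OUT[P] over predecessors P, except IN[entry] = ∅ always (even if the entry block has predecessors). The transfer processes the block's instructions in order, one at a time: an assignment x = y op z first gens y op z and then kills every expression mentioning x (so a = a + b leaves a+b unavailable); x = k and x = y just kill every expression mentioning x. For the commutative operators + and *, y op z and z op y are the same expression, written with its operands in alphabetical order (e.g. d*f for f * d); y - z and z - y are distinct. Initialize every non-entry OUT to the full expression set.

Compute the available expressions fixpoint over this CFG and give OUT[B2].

Converged values:
  B0: | IN={} | OUT={}
  B1: | IN={} | OUT={c-c}
  B2: | IN={c-c} | OUT={c-c}
  B3: | IN={c-c} | OUT={b*d, c-c}
  B4: | IN={b*d, c-c} | OUT={b*d, c-c}
  B5: | IN={} | OUT={}
  B6: | IN={} | OUT={}
  B7: | IN={} | OUT={}
  B8: | IN={} | OUT={}

Merge at B2: IN[B2] = OUT[B1] = {c-c}
Applying B2's transfer function to that IN value gives OUT[B2] (row B2 above).

Answer: {c-c}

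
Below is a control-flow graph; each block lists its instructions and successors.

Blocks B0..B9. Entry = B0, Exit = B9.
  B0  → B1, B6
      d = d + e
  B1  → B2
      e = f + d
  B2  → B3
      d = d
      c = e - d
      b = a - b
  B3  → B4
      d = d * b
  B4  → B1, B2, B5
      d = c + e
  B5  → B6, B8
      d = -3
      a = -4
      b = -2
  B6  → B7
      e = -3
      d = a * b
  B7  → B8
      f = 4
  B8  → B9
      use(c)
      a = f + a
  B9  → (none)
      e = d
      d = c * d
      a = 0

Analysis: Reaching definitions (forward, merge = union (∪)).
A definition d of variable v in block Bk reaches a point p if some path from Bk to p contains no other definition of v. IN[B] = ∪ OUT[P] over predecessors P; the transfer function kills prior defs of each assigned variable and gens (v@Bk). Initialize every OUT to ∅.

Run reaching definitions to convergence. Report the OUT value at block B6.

Answer: {a@B5, b@B5, c@B2, d@B6, e@B6}

Working:
Per-block solution:
  B0:  IN={}  OUT={d@B0}
  B1:  IN={b@B2, c@B2, d@B0, d@B4, e@B1}  OUT={b@B2, c@B2, d@B0, d@B4, e@B1}
  B2:  IN={b@B2, c@B2, d@B0, d@B4, e@B1}  OUT={b@B2, c@B2, d@B2, e@B1}
  B3:  IN={b@B2, c@B2, d@B2, e@B1}  OUT={b@B2, c@B2, d@B3, e@B1}
  B4:  IN={b@B2, c@B2, d@B3, e@B1}  OUT={b@B2, c@B2, d@B4, e@B1}
  B5:  IN={b@B2, c@B2, d@B4, e@B1}  OUT={a@B5, b@B5, c@B2, d@B5, e@B1}
  B6:  IN={a@B5, b@B5, c@B2, d@B0, d@B5, e@B1}  OUT={a@B5, b@B5, c@B2, d@B6, e@B6}
  B7:  IN={a@B5, b@B5, c@B2, d@B6, e@B6}  OUT={a@B5, b@B5, c@B2, d@B6, e@B6, f@B7}
  B8:  IN={a@B5, b@B5, c@B2, d@B5, d@B6, e@B1, e@B6, f@B7}  OUT={a@B8, b@B5, c@B2, d@B5, d@B6, e@B1, e@B6, f@B7}
  B9:  IN={a@B8, b@B5, c@B2, d@B5, d@B6, e@B1, e@B6, f@B7}  OUT={a@B9, b@B5, c@B2, d@B9, e@B9, f@B7}

Merge at B6: IN[B6] = OUT[B0] ⊔ OUT[B5] = {a@B5, b@B5, c@B2, d@B0, d@B5, e@B1}
Applying B6's transfer function to that IN value gives OUT[B6] (row B6 above).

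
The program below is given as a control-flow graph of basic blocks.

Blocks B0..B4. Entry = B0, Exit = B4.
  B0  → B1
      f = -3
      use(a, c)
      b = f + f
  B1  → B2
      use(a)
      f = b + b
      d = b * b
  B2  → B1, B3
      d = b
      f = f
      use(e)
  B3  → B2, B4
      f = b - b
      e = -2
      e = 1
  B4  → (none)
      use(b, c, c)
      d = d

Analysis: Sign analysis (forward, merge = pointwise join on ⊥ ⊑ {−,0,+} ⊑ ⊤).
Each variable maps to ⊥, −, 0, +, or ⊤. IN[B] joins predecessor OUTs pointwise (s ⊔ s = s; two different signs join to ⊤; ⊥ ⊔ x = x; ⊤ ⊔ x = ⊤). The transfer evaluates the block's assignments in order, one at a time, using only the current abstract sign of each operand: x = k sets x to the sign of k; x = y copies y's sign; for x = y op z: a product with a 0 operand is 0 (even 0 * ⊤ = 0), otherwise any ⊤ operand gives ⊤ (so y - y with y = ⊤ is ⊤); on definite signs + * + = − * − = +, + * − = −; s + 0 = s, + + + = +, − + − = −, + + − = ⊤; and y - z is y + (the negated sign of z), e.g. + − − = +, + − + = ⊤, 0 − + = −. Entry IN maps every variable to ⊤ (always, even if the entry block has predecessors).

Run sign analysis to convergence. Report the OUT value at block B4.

Answer: {a: ⊤, b: -, c: ⊤, d: -, e: +, f: ⊤}

Working:
Converged values:
  B0:  IN=(all ⊤)  OUT={b:-, f:-; rest ⊤}
  B1:  IN={b:-; rest ⊤}  OUT={b:-, d:+, f:-; rest ⊤}
  B2:  IN={b:-; rest ⊤}  OUT={b:-, d:-; rest ⊤}
  B3:  IN={b:-, d:-; rest ⊤}  OUT={b:-, d:-, e:+; rest ⊤}
  B4:  IN={b:-, d:-, e:+; rest ⊤}  OUT={b:-, d:-, e:+; rest ⊤}

Merge at B4: IN[B4] = OUT[B3] = {a: ⊤, b: -, c: ⊤, d: -, e: +, f: ⊤}
Applying B4's transfer function to that IN value gives OUT[B4] (row B4 above).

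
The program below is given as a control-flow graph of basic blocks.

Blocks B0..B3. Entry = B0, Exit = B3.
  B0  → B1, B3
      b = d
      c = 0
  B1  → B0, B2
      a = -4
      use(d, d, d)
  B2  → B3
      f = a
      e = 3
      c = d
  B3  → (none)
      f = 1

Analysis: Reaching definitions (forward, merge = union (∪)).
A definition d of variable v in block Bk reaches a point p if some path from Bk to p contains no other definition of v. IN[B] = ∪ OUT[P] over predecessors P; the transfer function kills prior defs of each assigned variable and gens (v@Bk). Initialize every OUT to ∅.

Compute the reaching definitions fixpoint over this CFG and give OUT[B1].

Answer: {a@B1, b@B0, c@B0}

Trace:
Per-block solution:
  B0:  IN={a@B1, b@B0, c@B0}  OUT={a@B1, b@B0, c@B0}
  B1:  IN={a@B1, b@B0, c@B0}  OUT={a@B1, b@B0, c@B0}
  B2:  IN={a@B1, b@B0, c@B0}  OUT={a@B1, b@B0, c@B2, e@B2, f@B2}
  B3:  IN={a@B1, b@B0, c@B0, c@B2, e@B2, f@B2}  OUT={a@B1, b@B0, c@B0, c@B2, e@B2, f@B3}

Merge at B1: IN[B1] = OUT[B0] = {a@B1, b@B0, c@B0}
Applying B1's transfer function to that IN value gives OUT[B1] (row B1 above).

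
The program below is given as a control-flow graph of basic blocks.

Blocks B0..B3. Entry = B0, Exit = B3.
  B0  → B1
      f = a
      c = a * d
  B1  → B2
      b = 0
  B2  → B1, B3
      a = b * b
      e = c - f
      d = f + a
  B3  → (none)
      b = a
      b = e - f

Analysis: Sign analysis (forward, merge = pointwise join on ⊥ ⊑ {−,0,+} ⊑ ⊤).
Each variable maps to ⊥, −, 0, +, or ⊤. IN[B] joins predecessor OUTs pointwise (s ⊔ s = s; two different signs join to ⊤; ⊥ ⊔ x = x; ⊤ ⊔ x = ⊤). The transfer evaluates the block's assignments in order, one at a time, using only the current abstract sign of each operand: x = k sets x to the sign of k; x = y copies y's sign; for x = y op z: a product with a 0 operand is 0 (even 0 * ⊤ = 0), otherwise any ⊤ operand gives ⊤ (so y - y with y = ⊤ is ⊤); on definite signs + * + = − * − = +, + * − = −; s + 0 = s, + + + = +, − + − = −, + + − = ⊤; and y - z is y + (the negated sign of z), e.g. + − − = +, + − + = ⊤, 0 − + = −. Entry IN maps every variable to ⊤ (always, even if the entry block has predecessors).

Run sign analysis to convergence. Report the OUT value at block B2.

Converged values:
  B0:  IN=(all ⊤)  OUT=(all ⊤)
  B1:  IN=(all ⊤)  OUT={b:0; rest ⊤}
  B2:  IN={b:0; rest ⊤}  OUT={a:0, b:0; rest ⊤}
  B3:  IN={a:0, b:0; rest ⊤}  OUT={a:0; rest ⊤}

Merge at B2: IN[B2] = OUT[B1] = {a: ⊤, b: 0, c: ⊤, d: ⊤, e: ⊤, f: ⊤}
Applying B2's transfer function to that IN value gives OUT[B2] (row B2 above).

Answer: {a: 0, b: 0, c: ⊤, d: ⊤, e: ⊤, f: ⊤}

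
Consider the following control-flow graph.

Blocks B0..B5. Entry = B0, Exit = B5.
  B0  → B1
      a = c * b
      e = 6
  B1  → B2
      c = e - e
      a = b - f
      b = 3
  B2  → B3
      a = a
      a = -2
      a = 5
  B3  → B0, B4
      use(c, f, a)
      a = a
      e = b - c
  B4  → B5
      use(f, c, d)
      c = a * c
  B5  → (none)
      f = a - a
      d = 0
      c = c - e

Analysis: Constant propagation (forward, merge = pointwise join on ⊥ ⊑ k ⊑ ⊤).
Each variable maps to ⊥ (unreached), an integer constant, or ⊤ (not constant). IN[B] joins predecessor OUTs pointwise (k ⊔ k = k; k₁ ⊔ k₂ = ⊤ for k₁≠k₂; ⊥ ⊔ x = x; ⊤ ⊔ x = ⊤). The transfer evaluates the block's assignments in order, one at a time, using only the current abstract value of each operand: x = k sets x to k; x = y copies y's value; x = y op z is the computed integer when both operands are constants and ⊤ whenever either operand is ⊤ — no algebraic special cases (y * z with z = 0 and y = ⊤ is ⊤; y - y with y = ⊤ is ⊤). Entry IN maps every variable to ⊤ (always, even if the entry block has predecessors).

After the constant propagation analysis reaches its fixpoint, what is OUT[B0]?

Answer: {a: ⊤, b: ⊤, c: ⊤, d: ⊤, e: 6, f: ⊤}

Working:
Per-block solution:
  B0:  IN=(all ⊤)  OUT={e:6; rest ⊤}
  B1:  IN={e:6; rest ⊤}  OUT={b:3, c:0, e:6; rest ⊤}
  B2:  IN={b:3, c:0, e:6; rest ⊤}  OUT={a:5, b:3, c:0, e:6; rest ⊤}
  B3:  IN={a:5, b:3, c:0, e:6; rest ⊤}  OUT={a:5, b:3, c:0, e:3; rest ⊤}
  B4:  IN={a:5, b:3, c:0, e:3; rest ⊤}  OUT={a:5, b:3, c:0, e:3; rest ⊤}
  B5:  IN={a:5, b:3, c:0, e:3; rest ⊤}  OUT={a:5, b:3, c:-3, d:0, e:3, f:0; rest ⊤}

Merge at B0 (entry node, so the boundary value (all ⊤) is joined with the incoming edge(s)): IN[B0] = (all ⊤) ⊔ OUT[B3] = {a: ⊤, b: ⊤, c: ⊤, d: ⊤, e: ⊤, f: ⊤}
Applying B0's transfer function to that IN value gives OUT[B0] (row B0 above).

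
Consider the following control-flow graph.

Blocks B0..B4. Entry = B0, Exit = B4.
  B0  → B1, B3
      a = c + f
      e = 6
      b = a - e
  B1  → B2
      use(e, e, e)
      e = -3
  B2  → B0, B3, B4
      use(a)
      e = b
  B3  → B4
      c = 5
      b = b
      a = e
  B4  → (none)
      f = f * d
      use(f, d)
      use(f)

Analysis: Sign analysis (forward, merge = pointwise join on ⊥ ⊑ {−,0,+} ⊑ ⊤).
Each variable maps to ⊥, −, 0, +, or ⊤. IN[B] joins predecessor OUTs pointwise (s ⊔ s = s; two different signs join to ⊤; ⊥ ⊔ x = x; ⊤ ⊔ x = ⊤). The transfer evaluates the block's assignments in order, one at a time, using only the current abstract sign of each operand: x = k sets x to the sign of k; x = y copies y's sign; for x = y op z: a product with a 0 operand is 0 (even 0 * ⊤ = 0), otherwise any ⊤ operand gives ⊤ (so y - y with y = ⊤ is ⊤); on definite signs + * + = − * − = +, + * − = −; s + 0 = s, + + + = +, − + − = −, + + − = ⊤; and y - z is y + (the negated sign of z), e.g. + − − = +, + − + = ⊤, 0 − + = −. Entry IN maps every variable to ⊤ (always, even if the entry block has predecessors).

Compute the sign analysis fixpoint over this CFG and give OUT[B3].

Answer: {a: ⊤, b: ⊤, c: +, d: ⊤, e: ⊤, f: ⊤}

Trace:
Fixpoint table:
  B0: | IN=(all ⊤) | OUT={e:+; rest ⊤}
  B1: | IN={e:+; rest ⊤} | OUT={e:-; rest ⊤}
  B2: | IN={e:-; rest ⊤} | OUT=(all ⊤)
  B3: | IN=(all ⊤) | OUT={c:+; rest ⊤}
  B4: | IN=(all ⊤) | OUT=(all ⊤)

Merge at B3: IN[B3] = OUT[B0] ⊔ OUT[B2] = {a: ⊤, b: ⊤, c: ⊤, d: ⊤, e: ⊤, f: ⊤}
Applying B3's transfer function to that IN value gives OUT[B3] (row B3 above).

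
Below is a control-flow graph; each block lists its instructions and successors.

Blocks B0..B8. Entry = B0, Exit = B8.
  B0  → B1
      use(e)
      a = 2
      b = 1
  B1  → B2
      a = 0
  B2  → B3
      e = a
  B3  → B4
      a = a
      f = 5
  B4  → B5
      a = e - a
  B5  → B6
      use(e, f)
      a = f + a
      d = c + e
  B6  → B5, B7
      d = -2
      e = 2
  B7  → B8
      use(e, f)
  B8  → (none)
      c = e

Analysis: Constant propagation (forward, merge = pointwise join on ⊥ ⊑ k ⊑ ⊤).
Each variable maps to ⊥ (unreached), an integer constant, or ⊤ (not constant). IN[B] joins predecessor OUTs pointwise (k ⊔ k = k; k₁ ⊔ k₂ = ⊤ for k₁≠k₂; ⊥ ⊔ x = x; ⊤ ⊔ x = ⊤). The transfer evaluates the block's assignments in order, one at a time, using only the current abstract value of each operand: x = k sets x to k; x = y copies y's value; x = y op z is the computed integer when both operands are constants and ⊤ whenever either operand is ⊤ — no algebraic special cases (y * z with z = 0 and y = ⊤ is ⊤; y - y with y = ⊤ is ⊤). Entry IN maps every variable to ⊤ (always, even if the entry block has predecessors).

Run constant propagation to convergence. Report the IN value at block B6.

Answer: {a: ⊤, b: 1, c: ⊤, d: ⊤, e: ⊤, f: 5}

Working:
Per-block solution:
  B0:  IN=(all ⊤)  OUT={a:2, b:1; rest ⊤}
  B1:  IN={a:2, b:1; rest ⊤}  OUT={a:0, b:1; rest ⊤}
  B2:  IN={a:0, b:1; rest ⊤}  OUT={a:0, b:1, e:0; rest ⊤}
  B3:  IN={a:0, b:1, e:0; rest ⊤}  OUT={a:0, b:1, e:0, f:5; rest ⊤}
  B4:  IN={a:0, b:1, e:0, f:5; rest ⊤}  OUT={a:0, b:1, e:0, f:5; rest ⊤}
  B5:  IN={b:1, f:5; rest ⊤}  OUT={b:1, f:5; rest ⊤}
  B6:  IN={b:1, f:5; rest ⊤}  OUT={b:1, d:-2, e:2, f:5; rest ⊤}
  B7:  IN={b:1, d:-2, e:2, f:5; rest ⊤}  OUT={b:1, d:-2, e:2, f:5; rest ⊤}
  B8:  IN={b:1, d:-2, e:2, f:5; rest ⊤}  OUT={b:1, c:2, d:-2, e:2, f:5; rest ⊤}

Merge at B6: IN[B6] = OUT[B5] = {a: ⊤, b: 1, c: ⊤, d: ⊤, e: ⊤, f: 5}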